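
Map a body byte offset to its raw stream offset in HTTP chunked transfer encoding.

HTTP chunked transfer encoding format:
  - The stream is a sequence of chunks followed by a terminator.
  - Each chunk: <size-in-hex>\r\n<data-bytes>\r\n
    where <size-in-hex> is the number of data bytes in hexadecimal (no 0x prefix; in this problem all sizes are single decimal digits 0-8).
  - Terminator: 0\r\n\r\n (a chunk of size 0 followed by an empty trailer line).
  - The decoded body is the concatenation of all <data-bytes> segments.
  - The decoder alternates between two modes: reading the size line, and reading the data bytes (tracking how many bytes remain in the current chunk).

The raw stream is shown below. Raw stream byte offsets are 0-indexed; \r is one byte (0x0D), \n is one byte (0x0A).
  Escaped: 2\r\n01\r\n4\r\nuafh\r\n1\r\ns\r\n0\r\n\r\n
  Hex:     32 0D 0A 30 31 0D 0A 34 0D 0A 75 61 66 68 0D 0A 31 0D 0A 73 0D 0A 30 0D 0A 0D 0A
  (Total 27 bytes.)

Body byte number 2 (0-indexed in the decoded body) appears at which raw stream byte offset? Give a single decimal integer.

Answer: 10

Derivation:
Chunk 1: stream[0..1]='2' size=0x2=2, data at stream[3..5]='01' -> body[0..2], body so far='01'
Chunk 2: stream[7..8]='4' size=0x4=4, data at stream[10..14]='uafh' -> body[2..6], body so far='01uafh'
Chunk 3: stream[16..17]='1' size=0x1=1, data at stream[19..20]='s' -> body[6..7], body so far='01uafhs'
Chunk 4: stream[22..23]='0' size=0 (terminator). Final body='01uafhs' (7 bytes)
Body byte 2 at stream offset 10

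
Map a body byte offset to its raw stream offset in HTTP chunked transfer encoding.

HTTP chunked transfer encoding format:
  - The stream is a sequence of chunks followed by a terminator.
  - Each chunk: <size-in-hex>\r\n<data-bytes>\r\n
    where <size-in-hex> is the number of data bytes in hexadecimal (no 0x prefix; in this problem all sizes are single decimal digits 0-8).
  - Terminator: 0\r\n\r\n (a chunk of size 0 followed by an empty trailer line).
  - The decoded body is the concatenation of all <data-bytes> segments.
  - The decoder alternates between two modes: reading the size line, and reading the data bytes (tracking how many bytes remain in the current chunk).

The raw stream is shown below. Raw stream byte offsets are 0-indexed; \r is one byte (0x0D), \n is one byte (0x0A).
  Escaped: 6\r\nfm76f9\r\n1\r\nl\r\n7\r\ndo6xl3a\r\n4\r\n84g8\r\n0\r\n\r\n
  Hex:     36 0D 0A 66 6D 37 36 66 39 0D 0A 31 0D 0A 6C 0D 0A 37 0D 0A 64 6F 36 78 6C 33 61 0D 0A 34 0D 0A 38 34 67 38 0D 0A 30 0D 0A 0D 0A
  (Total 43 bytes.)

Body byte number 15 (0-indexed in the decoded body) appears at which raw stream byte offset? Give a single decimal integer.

Answer: 33

Derivation:
Chunk 1: stream[0..1]='6' size=0x6=6, data at stream[3..9]='fm76f9' -> body[0..6], body so far='fm76f9'
Chunk 2: stream[11..12]='1' size=0x1=1, data at stream[14..15]='l' -> body[6..7], body so far='fm76f9l'
Chunk 3: stream[17..18]='7' size=0x7=7, data at stream[20..27]='do6xl3a' -> body[7..14], body so far='fm76f9ldo6xl3a'
Chunk 4: stream[29..30]='4' size=0x4=4, data at stream[32..36]='84g8' -> body[14..18], body so far='fm76f9ldo6xl3a84g8'
Chunk 5: stream[38..39]='0' size=0 (terminator). Final body='fm76f9ldo6xl3a84g8' (18 bytes)
Body byte 15 at stream offset 33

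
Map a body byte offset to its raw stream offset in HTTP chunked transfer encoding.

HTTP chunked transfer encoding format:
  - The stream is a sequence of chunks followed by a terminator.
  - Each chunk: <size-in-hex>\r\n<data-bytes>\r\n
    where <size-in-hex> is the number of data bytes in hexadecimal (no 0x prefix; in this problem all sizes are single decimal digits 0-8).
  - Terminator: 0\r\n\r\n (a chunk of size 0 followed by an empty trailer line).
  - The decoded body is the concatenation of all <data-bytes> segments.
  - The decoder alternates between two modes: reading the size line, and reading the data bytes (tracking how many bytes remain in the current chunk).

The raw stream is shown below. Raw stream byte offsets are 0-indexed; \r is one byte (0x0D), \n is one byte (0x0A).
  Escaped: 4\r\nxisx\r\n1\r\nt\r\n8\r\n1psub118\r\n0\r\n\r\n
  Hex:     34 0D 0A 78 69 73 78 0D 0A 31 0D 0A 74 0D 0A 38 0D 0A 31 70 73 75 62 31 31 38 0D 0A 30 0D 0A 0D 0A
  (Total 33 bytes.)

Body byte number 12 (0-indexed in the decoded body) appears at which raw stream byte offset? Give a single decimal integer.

Answer: 25

Derivation:
Chunk 1: stream[0..1]='4' size=0x4=4, data at stream[3..7]='xisx' -> body[0..4], body so far='xisx'
Chunk 2: stream[9..10]='1' size=0x1=1, data at stream[12..13]='t' -> body[4..5], body so far='xisxt'
Chunk 3: stream[15..16]='8' size=0x8=8, data at stream[18..26]='1psub118' -> body[5..13], body so far='xisxt1psub118'
Chunk 4: stream[28..29]='0' size=0 (terminator). Final body='xisxt1psub118' (13 bytes)
Body byte 12 at stream offset 25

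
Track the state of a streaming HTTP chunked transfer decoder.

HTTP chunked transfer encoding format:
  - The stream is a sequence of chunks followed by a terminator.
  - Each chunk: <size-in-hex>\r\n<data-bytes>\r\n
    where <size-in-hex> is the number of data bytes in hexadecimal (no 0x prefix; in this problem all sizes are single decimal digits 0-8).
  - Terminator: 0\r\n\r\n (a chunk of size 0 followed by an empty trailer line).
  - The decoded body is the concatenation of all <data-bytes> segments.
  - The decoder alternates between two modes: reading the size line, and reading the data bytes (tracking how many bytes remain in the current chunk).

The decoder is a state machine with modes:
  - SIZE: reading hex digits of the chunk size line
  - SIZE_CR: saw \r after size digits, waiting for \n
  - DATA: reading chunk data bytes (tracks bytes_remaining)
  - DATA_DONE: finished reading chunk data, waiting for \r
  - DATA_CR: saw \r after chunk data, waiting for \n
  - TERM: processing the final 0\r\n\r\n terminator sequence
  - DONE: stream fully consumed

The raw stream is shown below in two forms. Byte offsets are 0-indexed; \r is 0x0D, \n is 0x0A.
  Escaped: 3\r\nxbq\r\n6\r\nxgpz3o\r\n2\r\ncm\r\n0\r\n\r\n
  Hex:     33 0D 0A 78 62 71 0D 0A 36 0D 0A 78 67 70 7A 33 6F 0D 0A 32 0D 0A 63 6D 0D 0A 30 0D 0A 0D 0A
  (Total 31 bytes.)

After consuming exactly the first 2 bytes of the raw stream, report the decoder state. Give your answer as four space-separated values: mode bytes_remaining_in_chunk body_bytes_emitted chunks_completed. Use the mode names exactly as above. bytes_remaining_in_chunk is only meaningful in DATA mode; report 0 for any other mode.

Answer: SIZE_CR 0 0 0

Derivation:
Byte 0 = '3': mode=SIZE remaining=0 emitted=0 chunks_done=0
Byte 1 = 0x0D: mode=SIZE_CR remaining=0 emitted=0 chunks_done=0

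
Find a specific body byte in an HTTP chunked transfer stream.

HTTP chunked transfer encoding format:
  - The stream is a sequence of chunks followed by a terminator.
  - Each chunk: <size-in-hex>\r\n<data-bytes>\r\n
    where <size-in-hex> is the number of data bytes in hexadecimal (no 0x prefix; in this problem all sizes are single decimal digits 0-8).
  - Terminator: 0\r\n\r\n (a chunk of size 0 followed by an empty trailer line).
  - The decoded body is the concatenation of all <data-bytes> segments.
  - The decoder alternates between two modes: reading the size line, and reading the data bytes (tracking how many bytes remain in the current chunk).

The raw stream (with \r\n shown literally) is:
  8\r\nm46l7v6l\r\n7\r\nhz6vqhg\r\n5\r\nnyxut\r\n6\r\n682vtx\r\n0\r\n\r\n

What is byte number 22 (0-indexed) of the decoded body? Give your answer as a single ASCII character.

Answer: 2

Derivation:
Chunk 1: stream[0..1]='8' size=0x8=8, data at stream[3..11]='m46l7v6l' -> body[0..8], body so far='m46l7v6l'
Chunk 2: stream[13..14]='7' size=0x7=7, data at stream[16..23]='hz6vqhg' -> body[8..15], body so far='m46l7v6lhz6vqhg'
Chunk 3: stream[25..26]='5' size=0x5=5, data at stream[28..33]='nyxut' -> body[15..20], body so far='m46l7v6lhz6vqhgnyxut'
Chunk 4: stream[35..36]='6' size=0x6=6, data at stream[38..44]='682vtx' -> body[20..26], body so far='m46l7v6lhz6vqhgnyxut682vtx'
Chunk 5: stream[46..47]='0' size=0 (terminator). Final body='m46l7v6lhz6vqhgnyxut682vtx' (26 bytes)
Body byte 22 = '2'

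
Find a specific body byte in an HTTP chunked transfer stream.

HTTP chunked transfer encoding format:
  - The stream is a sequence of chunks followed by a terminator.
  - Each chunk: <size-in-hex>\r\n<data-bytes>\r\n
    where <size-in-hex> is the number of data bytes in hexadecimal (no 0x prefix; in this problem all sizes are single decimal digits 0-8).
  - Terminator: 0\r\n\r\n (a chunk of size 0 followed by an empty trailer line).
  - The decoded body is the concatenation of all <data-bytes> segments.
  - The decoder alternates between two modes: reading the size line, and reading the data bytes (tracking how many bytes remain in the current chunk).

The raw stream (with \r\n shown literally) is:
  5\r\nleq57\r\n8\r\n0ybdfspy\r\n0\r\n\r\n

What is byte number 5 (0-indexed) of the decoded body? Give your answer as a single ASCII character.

Answer: 0

Derivation:
Chunk 1: stream[0..1]='5' size=0x5=5, data at stream[3..8]='leq57' -> body[0..5], body so far='leq57'
Chunk 2: stream[10..11]='8' size=0x8=8, data at stream[13..21]='0ybdfspy' -> body[5..13], body so far='leq570ybdfspy'
Chunk 3: stream[23..24]='0' size=0 (terminator). Final body='leq570ybdfspy' (13 bytes)
Body byte 5 = '0'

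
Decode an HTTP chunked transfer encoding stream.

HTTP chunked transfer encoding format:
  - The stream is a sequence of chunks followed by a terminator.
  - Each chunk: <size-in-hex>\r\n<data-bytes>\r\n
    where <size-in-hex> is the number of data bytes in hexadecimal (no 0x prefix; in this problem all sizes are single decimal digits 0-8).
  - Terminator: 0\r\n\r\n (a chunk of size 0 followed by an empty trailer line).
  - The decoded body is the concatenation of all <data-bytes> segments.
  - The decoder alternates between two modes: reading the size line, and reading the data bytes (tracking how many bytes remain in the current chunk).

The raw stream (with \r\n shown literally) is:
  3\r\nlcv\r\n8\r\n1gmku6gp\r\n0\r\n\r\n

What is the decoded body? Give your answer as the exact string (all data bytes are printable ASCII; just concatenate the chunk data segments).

Chunk 1: stream[0..1]='3' size=0x3=3, data at stream[3..6]='lcv' -> body[0..3], body so far='lcv'
Chunk 2: stream[8..9]='8' size=0x8=8, data at stream[11..19]='1gmku6gp' -> body[3..11], body so far='lcv1gmku6gp'
Chunk 3: stream[21..22]='0' size=0 (terminator). Final body='lcv1gmku6gp' (11 bytes)

Answer: lcv1gmku6gp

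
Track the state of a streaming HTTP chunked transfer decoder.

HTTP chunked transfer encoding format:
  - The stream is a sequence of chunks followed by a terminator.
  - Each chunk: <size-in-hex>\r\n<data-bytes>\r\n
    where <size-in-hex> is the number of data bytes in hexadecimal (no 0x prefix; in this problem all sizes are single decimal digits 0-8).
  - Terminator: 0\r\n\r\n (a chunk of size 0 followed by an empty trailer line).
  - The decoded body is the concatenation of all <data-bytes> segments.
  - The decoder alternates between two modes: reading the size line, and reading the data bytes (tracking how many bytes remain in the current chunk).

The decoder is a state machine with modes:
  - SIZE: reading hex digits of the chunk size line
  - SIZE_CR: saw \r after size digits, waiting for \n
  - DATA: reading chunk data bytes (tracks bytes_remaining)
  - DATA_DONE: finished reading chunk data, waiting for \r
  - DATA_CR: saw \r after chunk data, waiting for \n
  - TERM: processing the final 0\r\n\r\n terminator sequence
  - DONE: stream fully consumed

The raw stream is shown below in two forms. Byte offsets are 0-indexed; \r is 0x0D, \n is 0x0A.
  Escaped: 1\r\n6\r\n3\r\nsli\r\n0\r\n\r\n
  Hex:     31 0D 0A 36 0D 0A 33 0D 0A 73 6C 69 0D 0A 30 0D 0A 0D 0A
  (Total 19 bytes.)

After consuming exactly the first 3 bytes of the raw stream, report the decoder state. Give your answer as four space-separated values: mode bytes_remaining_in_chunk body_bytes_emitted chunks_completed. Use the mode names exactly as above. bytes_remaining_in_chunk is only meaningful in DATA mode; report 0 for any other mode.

Byte 0 = '1': mode=SIZE remaining=0 emitted=0 chunks_done=0
Byte 1 = 0x0D: mode=SIZE_CR remaining=0 emitted=0 chunks_done=0
Byte 2 = 0x0A: mode=DATA remaining=1 emitted=0 chunks_done=0

Answer: DATA 1 0 0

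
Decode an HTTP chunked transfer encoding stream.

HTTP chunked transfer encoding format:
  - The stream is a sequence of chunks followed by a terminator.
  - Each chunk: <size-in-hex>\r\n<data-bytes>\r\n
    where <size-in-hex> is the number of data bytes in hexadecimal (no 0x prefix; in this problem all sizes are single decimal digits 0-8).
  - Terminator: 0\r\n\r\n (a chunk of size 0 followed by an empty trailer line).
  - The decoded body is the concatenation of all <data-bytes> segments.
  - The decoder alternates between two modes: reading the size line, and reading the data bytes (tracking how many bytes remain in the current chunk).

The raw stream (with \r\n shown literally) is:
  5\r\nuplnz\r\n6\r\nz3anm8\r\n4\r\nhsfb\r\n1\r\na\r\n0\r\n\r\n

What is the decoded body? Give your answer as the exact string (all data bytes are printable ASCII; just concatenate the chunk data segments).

Chunk 1: stream[0..1]='5' size=0x5=5, data at stream[3..8]='uplnz' -> body[0..5], body so far='uplnz'
Chunk 2: stream[10..11]='6' size=0x6=6, data at stream[13..19]='z3anm8' -> body[5..11], body so far='uplnzz3anm8'
Chunk 3: stream[21..22]='4' size=0x4=4, data at stream[24..28]='hsfb' -> body[11..15], body so far='uplnzz3anm8hsfb'
Chunk 4: stream[30..31]='1' size=0x1=1, data at stream[33..34]='a' -> body[15..16], body so far='uplnzz3anm8hsfba'
Chunk 5: stream[36..37]='0' size=0 (terminator). Final body='uplnzz3anm8hsfba' (16 bytes)

Answer: uplnzz3anm8hsfba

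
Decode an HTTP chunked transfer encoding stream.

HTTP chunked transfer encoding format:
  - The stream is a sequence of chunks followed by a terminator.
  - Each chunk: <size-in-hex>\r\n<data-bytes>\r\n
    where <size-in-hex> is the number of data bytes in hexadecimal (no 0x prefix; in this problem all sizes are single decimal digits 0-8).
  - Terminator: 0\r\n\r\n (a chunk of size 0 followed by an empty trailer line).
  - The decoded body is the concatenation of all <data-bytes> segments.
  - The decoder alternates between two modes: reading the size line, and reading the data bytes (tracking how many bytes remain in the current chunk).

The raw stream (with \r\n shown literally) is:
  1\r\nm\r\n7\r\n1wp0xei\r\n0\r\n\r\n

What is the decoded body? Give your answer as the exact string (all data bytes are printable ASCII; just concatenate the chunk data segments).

Chunk 1: stream[0..1]='1' size=0x1=1, data at stream[3..4]='m' -> body[0..1], body so far='m'
Chunk 2: stream[6..7]='7' size=0x7=7, data at stream[9..16]='1wp0xei' -> body[1..8], body so far='m1wp0xei'
Chunk 3: stream[18..19]='0' size=0 (terminator). Final body='m1wp0xei' (8 bytes)

Answer: m1wp0xei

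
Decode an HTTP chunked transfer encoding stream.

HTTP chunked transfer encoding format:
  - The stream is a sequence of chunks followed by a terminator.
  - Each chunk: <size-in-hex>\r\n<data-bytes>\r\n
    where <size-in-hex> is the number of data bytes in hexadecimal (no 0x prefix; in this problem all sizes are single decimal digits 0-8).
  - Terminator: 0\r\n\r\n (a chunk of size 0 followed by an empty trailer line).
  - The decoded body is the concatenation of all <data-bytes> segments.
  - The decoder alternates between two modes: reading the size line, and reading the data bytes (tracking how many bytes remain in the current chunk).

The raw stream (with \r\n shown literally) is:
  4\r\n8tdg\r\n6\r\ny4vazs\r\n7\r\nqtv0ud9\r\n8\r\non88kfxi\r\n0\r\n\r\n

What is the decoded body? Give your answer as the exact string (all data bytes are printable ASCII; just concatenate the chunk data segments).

Chunk 1: stream[0..1]='4' size=0x4=4, data at stream[3..7]='8tdg' -> body[0..4], body so far='8tdg'
Chunk 2: stream[9..10]='6' size=0x6=6, data at stream[12..18]='y4vazs' -> body[4..10], body so far='8tdgy4vazs'
Chunk 3: stream[20..21]='7' size=0x7=7, data at stream[23..30]='qtv0ud9' -> body[10..17], body so far='8tdgy4vazsqtv0ud9'
Chunk 4: stream[32..33]='8' size=0x8=8, data at stream[35..43]='on88kfxi' -> body[17..25], body so far='8tdgy4vazsqtv0ud9on88kfxi'
Chunk 5: stream[45..46]='0' size=0 (terminator). Final body='8tdgy4vazsqtv0ud9on88kfxi' (25 bytes)

Answer: 8tdgy4vazsqtv0ud9on88kfxi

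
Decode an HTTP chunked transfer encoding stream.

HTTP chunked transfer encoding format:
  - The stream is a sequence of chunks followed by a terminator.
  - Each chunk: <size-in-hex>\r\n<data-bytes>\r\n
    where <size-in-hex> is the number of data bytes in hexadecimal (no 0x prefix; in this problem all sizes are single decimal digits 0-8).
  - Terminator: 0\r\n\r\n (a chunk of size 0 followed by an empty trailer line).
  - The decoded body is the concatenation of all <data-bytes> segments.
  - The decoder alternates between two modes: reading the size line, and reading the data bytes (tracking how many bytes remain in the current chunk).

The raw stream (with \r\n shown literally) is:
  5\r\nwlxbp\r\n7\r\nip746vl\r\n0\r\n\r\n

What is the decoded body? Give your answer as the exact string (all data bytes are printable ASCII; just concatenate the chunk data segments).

Answer: wlxbpip746vl

Derivation:
Chunk 1: stream[0..1]='5' size=0x5=5, data at stream[3..8]='wlxbp' -> body[0..5], body so far='wlxbp'
Chunk 2: stream[10..11]='7' size=0x7=7, data at stream[13..20]='ip746vl' -> body[5..12], body so far='wlxbpip746vl'
Chunk 3: stream[22..23]='0' size=0 (terminator). Final body='wlxbpip746vl' (12 bytes)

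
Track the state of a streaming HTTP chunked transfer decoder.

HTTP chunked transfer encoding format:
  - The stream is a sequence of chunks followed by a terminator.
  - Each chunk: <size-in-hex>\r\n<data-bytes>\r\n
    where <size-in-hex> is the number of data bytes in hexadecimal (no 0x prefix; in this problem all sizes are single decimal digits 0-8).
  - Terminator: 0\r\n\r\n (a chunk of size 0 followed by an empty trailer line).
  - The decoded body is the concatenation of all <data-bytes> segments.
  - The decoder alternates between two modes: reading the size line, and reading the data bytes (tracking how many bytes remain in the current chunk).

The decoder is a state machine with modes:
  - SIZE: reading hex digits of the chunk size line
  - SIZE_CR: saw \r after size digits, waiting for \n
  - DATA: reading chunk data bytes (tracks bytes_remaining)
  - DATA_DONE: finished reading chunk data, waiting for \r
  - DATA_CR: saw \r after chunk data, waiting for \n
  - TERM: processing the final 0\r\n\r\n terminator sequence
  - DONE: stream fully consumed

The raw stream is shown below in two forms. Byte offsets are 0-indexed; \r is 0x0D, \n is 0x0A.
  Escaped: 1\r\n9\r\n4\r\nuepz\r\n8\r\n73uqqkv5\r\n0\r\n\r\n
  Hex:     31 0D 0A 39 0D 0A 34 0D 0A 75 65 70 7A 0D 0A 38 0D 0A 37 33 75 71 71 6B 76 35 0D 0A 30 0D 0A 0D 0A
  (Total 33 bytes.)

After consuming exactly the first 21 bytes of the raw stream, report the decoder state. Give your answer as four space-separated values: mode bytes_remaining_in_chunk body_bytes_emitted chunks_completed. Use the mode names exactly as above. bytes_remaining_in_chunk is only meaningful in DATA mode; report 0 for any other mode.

Answer: DATA 5 8 2

Derivation:
Byte 0 = '1': mode=SIZE remaining=0 emitted=0 chunks_done=0
Byte 1 = 0x0D: mode=SIZE_CR remaining=0 emitted=0 chunks_done=0
Byte 2 = 0x0A: mode=DATA remaining=1 emitted=0 chunks_done=0
Byte 3 = '9': mode=DATA_DONE remaining=0 emitted=1 chunks_done=0
Byte 4 = 0x0D: mode=DATA_CR remaining=0 emitted=1 chunks_done=0
Byte 5 = 0x0A: mode=SIZE remaining=0 emitted=1 chunks_done=1
Byte 6 = '4': mode=SIZE remaining=0 emitted=1 chunks_done=1
Byte 7 = 0x0D: mode=SIZE_CR remaining=0 emitted=1 chunks_done=1
Byte 8 = 0x0A: mode=DATA remaining=4 emitted=1 chunks_done=1
Byte 9 = 'u': mode=DATA remaining=3 emitted=2 chunks_done=1
Byte 10 = 'e': mode=DATA remaining=2 emitted=3 chunks_done=1
Byte 11 = 'p': mode=DATA remaining=1 emitted=4 chunks_done=1
Byte 12 = 'z': mode=DATA_DONE remaining=0 emitted=5 chunks_done=1
Byte 13 = 0x0D: mode=DATA_CR remaining=0 emitted=5 chunks_done=1
Byte 14 = 0x0A: mode=SIZE remaining=0 emitted=5 chunks_done=2
Byte 15 = '8': mode=SIZE remaining=0 emitted=5 chunks_done=2
Byte 16 = 0x0D: mode=SIZE_CR remaining=0 emitted=5 chunks_done=2
Byte 17 = 0x0A: mode=DATA remaining=8 emitted=5 chunks_done=2
Byte 18 = '7': mode=DATA remaining=7 emitted=6 chunks_done=2
Byte 19 = '3': mode=DATA remaining=6 emitted=7 chunks_done=2
Byte 20 = 'u': mode=DATA remaining=5 emitted=8 chunks_done=2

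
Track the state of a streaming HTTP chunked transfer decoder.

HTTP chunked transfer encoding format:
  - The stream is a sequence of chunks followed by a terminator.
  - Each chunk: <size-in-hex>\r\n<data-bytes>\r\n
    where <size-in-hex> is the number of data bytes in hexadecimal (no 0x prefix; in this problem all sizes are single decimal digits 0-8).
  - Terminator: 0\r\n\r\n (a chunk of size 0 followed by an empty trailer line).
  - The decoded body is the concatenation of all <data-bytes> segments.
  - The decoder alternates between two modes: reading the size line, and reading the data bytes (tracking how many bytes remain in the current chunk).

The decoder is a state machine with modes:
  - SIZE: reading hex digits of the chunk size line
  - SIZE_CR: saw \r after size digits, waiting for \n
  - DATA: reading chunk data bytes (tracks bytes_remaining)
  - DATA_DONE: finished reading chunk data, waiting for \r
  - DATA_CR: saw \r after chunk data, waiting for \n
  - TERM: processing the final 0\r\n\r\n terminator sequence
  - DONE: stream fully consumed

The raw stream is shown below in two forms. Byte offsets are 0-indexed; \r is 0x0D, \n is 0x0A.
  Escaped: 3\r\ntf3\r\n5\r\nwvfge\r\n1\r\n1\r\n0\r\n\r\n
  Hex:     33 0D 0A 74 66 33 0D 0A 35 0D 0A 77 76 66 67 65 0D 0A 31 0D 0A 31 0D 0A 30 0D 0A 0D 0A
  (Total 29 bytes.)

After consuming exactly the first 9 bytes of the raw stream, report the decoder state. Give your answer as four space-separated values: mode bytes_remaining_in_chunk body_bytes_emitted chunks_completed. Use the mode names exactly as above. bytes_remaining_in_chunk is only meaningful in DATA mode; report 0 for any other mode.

Byte 0 = '3': mode=SIZE remaining=0 emitted=0 chunks_done=0
Byte 1 = 0x0D: mode=SIZE_CR remaining=0 emitted=0 chunks_done=0
Byte 2 = 0x0A: mode=DATA remaining=3 emitted=0 chunks_done=0
Byte 3 = 't': mode=DATA remaining=2 emitted=1 chunks_done=0
Byte 4 = 'f': mode=DATA remaining=1 emitted=2 chunks_done=0
Byte 5 = '3': mode=DATA_DONE remaining=0 emitted=3 chunks_done=0
Byte 6 = 0x0D: mode=DATA_CR remaining=0 emitted=3 chunks_done=0
Byte 7 = 0x0A: mode=SIZE remaining=0 emitted=3 chunks_done=1
Byte 8 = '5': mode=SIZE remaining=0 emitted=3 chunks_done=1

Answer: SIZE 0 3 1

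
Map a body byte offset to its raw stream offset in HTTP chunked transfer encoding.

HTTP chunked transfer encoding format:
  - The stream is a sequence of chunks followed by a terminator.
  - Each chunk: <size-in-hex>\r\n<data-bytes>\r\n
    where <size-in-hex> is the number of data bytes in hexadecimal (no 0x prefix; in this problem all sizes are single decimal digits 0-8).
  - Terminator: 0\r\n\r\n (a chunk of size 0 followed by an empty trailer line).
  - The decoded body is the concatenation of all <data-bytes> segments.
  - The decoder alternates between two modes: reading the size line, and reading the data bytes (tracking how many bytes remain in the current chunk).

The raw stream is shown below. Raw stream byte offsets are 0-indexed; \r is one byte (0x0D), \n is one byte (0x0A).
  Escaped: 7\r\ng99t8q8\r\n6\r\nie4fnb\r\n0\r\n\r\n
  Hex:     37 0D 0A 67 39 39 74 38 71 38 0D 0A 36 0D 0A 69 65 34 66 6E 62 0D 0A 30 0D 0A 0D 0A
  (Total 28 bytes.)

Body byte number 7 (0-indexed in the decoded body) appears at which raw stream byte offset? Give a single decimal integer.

Chunk 1: stream[0..1]='7' size=0x7=7, data at stream[3..10]='g99t8q8' -> body[0..7], body so far='g99t8q8'
Chunk 2: stream[12..13]='6' size=0x6=6, data at stream[15..21]='ie4fnb' -> body[7..13], body so far='g99t8q8ie4fnb'
Chunk 3: stream[23..24]='0' size=0 (terminator). Final body='g99t8q8ie4fnb' (13 bytes)
Body byte 7 at stream offset 15

Answer: 15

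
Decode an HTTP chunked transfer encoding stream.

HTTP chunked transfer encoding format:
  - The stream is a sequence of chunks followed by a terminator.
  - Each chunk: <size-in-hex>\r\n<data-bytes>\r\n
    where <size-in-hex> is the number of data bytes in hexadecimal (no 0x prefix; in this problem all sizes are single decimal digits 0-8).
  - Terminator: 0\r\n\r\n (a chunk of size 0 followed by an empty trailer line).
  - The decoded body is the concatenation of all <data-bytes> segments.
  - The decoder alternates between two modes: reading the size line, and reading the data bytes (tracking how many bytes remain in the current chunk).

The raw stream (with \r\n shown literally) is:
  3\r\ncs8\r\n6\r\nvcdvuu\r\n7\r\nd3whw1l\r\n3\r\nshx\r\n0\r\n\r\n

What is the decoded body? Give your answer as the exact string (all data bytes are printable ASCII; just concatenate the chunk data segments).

Answer: cs8vcdvuud3whw1lshx

Derivation:
Chunk 1: stream[0..1]='3' size=0x3=3, data at stream[3..6]='cs8' -> body[0..3], body so far='cs8'
Chunk 2: stream[8..9]='6' size=0x6=6, data at stream[11..17]='vcdvuu' -> body[3..9], body so far='cs8vcdvuu'
Chunk 3: stream[19..20]='7' size=0x7=7, data at stream[22..29]='d3whw1l' -> body[9..16], body so far='cs8vcdvuud3whw1l'
Chunk 4: stream[31..32]='3' size=0x3=3, data at stream[34..37]='shx' -> body[16..19], body so far='cs8vcdvuud3whw1lshx'
Chunk 5: stream[39..40]='0' size=0 (terminator). Final body='cs8vcdvuud3whw1lshx' (19 bytes)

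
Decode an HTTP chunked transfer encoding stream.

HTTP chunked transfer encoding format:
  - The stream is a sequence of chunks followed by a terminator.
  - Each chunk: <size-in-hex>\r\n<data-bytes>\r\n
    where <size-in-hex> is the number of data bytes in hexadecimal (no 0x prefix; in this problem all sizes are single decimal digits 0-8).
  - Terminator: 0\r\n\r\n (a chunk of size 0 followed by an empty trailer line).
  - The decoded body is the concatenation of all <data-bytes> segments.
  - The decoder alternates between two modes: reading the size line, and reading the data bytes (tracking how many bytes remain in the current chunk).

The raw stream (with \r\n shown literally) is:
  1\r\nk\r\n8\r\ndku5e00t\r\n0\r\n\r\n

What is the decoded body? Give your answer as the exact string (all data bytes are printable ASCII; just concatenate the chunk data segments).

Answer: kdku5e00t

Derivation:
Chunk 1: stream[0..1]='1' size=0x1=1, data at stream[3..4]='k' -> body[0..1], body so far='k'
Chunk 2: stream[6..7]='8' size=0x8=8, data at stream[9..17]='dku5e00t' -> body[1..9], body so far='kdku5e00t'
Chunk 3: stream[19..20]='0' size=0 (terminator). Final body='kdku5e00t' (9 bytes)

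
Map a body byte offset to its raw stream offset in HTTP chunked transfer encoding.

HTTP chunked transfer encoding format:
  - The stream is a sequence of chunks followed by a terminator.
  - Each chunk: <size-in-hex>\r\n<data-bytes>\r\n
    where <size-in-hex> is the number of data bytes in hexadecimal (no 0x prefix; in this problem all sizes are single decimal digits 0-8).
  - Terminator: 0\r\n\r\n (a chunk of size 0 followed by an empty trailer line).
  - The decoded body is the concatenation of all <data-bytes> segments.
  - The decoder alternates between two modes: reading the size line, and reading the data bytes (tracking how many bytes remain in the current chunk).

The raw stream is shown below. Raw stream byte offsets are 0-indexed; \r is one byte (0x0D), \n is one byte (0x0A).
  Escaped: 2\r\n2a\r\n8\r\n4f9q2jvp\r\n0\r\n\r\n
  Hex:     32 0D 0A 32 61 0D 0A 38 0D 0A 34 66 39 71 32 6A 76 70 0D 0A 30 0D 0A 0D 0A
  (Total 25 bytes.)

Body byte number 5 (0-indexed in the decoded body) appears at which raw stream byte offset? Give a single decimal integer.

Answer: 13

Derivation:
Chunk 1: stream[0..1]='2' size=0x2=2, data at stream[3..5]='2a' -> body[0..2], body so far='2a'
Chunk 2: stream[7..8]='8' size=0x8=8, data at stream[10..18]='4f9q2jvp' -> body[2..10], body so far='2a4f9q2jvp'
Chunk 3: stream[20..21]='0' size=0 (terminator). Final body='2a4f9q2jvp' (10 bytes)
Body byte 5 at stream offset 13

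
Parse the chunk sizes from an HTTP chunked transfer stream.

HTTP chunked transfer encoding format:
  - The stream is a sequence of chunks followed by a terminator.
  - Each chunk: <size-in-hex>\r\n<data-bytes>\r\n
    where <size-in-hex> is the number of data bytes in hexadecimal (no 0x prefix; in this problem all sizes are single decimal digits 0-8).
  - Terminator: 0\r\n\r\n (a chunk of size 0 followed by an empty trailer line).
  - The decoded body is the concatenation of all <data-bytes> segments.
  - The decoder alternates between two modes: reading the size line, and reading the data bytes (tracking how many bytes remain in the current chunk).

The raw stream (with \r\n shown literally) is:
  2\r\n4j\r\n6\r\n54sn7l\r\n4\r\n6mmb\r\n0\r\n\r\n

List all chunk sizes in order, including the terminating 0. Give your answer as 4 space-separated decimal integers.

Answer: 2 6 4 0

Derivation:
Chunk 1: stream[0..1]='2' size=0x2=2, data at stream[3..5]='4j' -> body[0..2], body so far='4j'
Chunk 2: stream[7..8]='6' size=0x6=6, data at stream[10..16]='54sn7l' -> body[2..8], body so far='4j54sn7l'
Chunk 3: stream[18..19]='4' size=0x4=4, data at stream[21..25]='6mmb' -> body[8..12], body so far='4j54sn7l6mmb'
Chunk 4: stream[27..28]='0' size=0 (terminator). Final body='4j54sn7l6mmb' (12 bytes)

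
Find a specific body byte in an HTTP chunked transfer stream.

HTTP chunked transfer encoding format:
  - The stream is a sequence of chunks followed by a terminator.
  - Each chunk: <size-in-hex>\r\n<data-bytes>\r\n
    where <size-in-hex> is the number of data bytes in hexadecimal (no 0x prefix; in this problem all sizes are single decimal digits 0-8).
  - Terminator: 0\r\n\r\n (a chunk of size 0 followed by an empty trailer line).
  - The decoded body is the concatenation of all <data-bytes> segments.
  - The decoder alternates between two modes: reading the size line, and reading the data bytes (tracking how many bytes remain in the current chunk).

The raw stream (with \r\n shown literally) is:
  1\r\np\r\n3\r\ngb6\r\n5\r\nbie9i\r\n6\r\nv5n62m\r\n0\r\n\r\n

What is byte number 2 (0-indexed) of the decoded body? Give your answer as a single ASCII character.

Chunk 1: stream[0..1]='1' size=0x1=1, data at stream[3..4]='p' -> body[0..1], body so far='p'
Chunk 2: stream[6..7]='3' size=0x3=3, data at stream[9..12]='gb6' -> body[1..4], body so far='pgb6'
Chunk 3: stream[14..15]='5' size=0x5=5, data at stream[17..22]='bie9i' -> body[4..9], body so far='pgb6bie9i'
Chunk 4: stream[24..25]='6' size=0x6=6, data at stream[27..33]='v5n62m' -> body[9..15], body so far='pgb6bie9iv5n62m'
Chunk 5: stream[35..36]='0' size=0 (terminator). Final body='pgb6bie9iv5n62m' (15 bytes)
Body byte 2 = 'b'

Answer: b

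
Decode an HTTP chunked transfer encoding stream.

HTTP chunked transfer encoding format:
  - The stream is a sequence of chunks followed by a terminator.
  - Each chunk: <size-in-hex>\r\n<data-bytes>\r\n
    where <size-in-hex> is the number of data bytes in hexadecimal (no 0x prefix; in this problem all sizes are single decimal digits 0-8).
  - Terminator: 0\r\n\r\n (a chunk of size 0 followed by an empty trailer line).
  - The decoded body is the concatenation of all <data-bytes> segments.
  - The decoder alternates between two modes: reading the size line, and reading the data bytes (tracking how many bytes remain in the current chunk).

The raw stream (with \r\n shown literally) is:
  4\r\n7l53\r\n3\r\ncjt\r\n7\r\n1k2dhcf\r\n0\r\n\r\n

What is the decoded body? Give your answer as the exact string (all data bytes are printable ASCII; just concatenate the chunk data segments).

Chunk 1: stream[0..1]='4' size=0x4=4, data at stream[3..7]='7l53' -> body[0..4], body so far='7l53'
Chunk 2: stream[9..10]='3' size=0x3=3, data at stream[12..15]='cjt' -> body[4..7], body so far='7l53cjt'
Chunk 3: stream[17..18]='7' size=0x7=7, data at stream[20..27]='1k2dhcf' -> body[7..14], body so far='7l53cjt1k2dhcf'
Chunk 4: stream[29..30]='0' size=0 (terminator). Final body='7l53cjt1k2dhcf' (14 bytes)

Answer: 7l53cjt1k2dhcf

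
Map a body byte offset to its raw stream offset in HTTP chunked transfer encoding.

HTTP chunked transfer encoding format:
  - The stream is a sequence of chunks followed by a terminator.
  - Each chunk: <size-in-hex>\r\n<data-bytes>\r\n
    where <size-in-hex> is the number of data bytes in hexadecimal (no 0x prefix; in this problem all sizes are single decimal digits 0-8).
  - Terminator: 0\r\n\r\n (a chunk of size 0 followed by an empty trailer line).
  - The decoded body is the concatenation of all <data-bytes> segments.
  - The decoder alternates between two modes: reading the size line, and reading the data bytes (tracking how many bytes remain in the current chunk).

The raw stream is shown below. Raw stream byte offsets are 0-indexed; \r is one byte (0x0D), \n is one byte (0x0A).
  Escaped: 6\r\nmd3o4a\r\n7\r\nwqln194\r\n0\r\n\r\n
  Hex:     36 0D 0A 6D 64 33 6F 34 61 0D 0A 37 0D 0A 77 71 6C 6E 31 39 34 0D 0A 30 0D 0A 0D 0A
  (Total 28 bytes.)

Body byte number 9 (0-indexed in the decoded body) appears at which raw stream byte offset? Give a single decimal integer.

Chunk 1: stream[0..1]='6' size=0x6=6, data at stream[3..9]='md3o4a' -> body[0..6], body so far='md3o4a'
Chunk 2: stream[11..12]='7' size=0x7=7, data at stream[14..21]='wqln194' -> body[6..13], body so far='md3o4awqln194'
Chunk 3: stream[23..24]='0' size=0 (terminator). Final body='md3o4awqln194' (13 bytes)
Body byte 9 at stream offset 17

Answer: 17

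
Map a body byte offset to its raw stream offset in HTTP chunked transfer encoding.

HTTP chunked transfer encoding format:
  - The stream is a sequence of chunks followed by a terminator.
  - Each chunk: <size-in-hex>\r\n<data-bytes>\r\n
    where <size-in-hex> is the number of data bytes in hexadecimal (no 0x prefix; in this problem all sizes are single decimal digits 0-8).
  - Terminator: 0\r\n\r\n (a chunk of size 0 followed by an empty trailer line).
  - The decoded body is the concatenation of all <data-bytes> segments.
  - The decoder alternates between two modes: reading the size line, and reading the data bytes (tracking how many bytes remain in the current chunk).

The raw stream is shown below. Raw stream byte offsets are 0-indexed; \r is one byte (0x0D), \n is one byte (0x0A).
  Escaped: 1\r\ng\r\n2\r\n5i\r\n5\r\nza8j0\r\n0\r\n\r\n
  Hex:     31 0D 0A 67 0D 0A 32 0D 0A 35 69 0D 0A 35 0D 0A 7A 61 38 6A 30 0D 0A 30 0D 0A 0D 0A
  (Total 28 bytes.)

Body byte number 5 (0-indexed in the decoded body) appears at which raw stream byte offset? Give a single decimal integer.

Answer: 18

Derivation:
Chunk 1: stream[0..1]='1' size=0x1=1, data at stream[3..4]='g' -> body[0..1], body so far='g'
Chunk 2: stream[6..7]='2' size=0x2=2, data at stream[9..11]='5i' -> body[1..3], body so far='g5i'
Chunk 3: stream[13..14]='5' size=0x5=5, data at stream[16..21]='za8j0' -> body[3..8], body so far='g5iza8j0'
Chunk 4: stream[23..24]='0' size=0 (terminator). Final body='g5iza8j0' (8 bytes)
Body byte 5 at stream offset 18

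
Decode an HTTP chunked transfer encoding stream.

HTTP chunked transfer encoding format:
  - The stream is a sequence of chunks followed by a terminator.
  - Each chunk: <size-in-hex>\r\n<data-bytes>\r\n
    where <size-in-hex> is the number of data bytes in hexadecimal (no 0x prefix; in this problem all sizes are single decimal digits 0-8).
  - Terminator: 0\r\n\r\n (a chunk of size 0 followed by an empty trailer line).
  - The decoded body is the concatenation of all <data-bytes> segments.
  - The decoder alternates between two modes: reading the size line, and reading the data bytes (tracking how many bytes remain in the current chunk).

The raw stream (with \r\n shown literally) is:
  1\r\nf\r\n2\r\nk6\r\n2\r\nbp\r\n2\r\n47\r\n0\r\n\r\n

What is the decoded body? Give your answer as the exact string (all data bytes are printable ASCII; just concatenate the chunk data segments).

Answer: fk6bp47

Derivation:
Chunk 1: stream[0..1]='1' size=0x1=1, data at stream[3..4]='f' -> body[0..1], body so far='f'
Chunk 2: stream[6..7]='2' size=0x2=2, data at stream[9..11]='k6' -> body[1..3], body so far='fk6'
Chunk 3: stream[13..14]='2' size=0x2=2, data at stream[16..18]='bp' -> body[3..5], body so far='fk6bp'
Chunk 4: stream[20..21]='2' size=0x2=2, data at stream[23..25]='47' -> body[5..7], body so far='fk6bp47'
Chunk 5: stream[27..28]='0' size=0 (terminator). Final body='fk6bp47' (7 bytes)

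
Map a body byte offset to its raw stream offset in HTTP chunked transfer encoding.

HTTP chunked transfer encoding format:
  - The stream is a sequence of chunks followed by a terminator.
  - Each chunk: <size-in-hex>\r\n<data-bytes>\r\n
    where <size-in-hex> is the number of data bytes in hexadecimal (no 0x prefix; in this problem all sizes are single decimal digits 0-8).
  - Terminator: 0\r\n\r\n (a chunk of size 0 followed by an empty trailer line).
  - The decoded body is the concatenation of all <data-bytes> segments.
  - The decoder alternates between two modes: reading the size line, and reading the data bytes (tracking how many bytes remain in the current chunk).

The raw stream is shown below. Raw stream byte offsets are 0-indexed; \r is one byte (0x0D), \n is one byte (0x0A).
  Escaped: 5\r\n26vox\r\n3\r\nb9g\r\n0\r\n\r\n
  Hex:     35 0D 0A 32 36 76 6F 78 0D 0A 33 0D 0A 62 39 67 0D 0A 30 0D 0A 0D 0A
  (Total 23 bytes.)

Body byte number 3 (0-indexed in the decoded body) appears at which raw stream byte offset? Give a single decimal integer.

Answer: 6

Derivation:
Chunk 1: stream[0..1]='5' size=0x5=5, data at stream[3..8]='26vox' -> body[0..5], body so far='26vox'
Chunk 2: stream[10..11]='3' size=0x3=3, data at stream[13..16]='b9g' -> body[5..8], body so far='26voxb9g'
Chunk 3: stream[18..19]='0' size=0 (terminator). Final body='26voxb9g' (8 bytes)
Body byte 3 at stream offset 6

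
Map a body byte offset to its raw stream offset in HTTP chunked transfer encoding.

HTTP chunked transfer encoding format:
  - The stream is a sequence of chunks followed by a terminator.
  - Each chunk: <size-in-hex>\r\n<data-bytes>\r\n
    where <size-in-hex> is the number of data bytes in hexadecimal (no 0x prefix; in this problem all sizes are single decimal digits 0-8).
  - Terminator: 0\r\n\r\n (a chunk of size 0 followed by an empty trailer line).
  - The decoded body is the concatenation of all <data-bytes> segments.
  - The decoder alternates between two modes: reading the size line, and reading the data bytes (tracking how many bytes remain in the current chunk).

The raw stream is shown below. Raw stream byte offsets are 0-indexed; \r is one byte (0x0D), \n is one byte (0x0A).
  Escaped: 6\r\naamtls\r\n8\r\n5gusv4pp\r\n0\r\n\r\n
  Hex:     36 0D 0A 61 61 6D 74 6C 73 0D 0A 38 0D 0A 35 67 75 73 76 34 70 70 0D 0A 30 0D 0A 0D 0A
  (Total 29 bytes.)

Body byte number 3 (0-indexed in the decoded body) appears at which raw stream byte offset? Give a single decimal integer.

Answer: 6

Derivation:
Chunk 1: stream[0..1]='6' size=0x6=6, data at stream[3..9]='aamtls' -> body[0..6], body so far='aamtls'
Chunk 2: stream[11..12]='8' size=0x8=8, data at stream[14..22]='5gusv4pp' -> body[6..14], body so far='aamtls5gusv4pp'
Chunk 3: stream[24..25]='0' size=0 (terminator). Final body='aamtls5gusv4pp' (14 bytes)
Body byte 3 at stream offset 6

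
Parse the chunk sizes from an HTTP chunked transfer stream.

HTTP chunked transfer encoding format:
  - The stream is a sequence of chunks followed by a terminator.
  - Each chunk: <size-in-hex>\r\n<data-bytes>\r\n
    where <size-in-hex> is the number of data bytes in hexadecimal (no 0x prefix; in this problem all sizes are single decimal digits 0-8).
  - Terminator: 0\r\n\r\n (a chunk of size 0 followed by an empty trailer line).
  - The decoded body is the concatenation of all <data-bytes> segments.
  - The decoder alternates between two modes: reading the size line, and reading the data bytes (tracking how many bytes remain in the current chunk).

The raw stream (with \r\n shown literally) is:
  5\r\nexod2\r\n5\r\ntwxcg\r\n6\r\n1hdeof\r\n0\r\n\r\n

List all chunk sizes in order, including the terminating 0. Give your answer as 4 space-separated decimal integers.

Answer: 5 5 6 0

Derivation:
Chunk 1: stream[0..1]='5' size=0x5=5, data at stream[3..8]='exod2' -> body[0..5], body so far='exod2'
Chunk 2: stream[10..11]='5' size=0x5=5, data at stream[13..18]='twxcg' -> body[5..10], body so far='exod2twxcg'
Chunk 3: stream[20..21]='6' size=0x6=6, data at stream[23..29]='1hdeof' -> body[10..16], body so far='exod2twxcg1hdeof'
Chunk 4: stream[31..32]='0' size=0 (terminator). Final body='exod2twxcg1hdeof' (16 bytes)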